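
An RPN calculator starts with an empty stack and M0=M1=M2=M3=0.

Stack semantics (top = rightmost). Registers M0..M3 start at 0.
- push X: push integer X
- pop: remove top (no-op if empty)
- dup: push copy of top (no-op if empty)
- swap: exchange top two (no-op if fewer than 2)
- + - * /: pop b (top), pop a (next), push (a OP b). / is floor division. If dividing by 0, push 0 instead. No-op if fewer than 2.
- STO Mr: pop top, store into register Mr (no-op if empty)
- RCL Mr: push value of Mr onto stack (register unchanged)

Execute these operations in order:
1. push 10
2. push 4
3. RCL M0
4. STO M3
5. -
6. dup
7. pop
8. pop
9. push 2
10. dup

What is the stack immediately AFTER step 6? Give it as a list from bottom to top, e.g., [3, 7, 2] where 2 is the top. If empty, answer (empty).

After op 1 (push 10): stack=[10] mem=[0,0,0,0]
After op 2 (push 4): stack=[10,4] mem=[0,0,0,0]
After op 3 (RCL M0): stack=[10,4,0] mem=[0,0,0,0]
After op 4 (STO M3): stack=[10,4] mem=[0,0,0,0]
After op 5 (-): stack=[6] mem=[0,0,0,0]
After op 6 (dup): stack=[6,6] mem=[0,0,0,0]

[6, 6]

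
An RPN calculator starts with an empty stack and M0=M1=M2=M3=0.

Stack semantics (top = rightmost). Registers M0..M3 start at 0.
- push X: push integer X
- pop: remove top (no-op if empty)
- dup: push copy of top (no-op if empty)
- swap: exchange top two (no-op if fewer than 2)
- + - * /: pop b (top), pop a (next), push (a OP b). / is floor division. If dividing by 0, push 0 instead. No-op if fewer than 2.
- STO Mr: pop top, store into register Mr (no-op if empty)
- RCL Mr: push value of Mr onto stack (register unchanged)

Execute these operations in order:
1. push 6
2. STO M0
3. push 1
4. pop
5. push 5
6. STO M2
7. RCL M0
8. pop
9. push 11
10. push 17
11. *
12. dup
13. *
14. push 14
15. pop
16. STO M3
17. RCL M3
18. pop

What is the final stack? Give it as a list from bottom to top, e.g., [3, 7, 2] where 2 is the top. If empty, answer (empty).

After op 1 (push 6): stack=[6] mem=[0,0,0,0]
After op 2 (STO M0): stack=[empty] mem=[6,0,0,0]
After op 3 (push 1): stack=[1] mem=[6,0,0,0]
After op 4 (pop): stack=[empty] mem=[6,0,0,0]
After op 5 (push 5): stack=[5] mem=[6,0,0,0]
After op 6 (STO M2): stack=[empty] mem=[6,0,5,0]
After op 7 (RCL M0): stack=[6] mem=[6,0,5,0]
After op 8 (pop): stack=[empty] mem=[6,0,5,0]
After op 9 (push 11): stack=[11] mem=[6,0,5,0]
After op 10 (push 17): stack=[11,17] mem=[6,0,5,0]
After op 11 (*): stack=[187] mem=[6,0,5,0]
After op 12 (dup): stack=[187,187] mem=[6,0,5,0]
After op 13 (*): stack=[34969] mem=[6,0,5,0]
After op 14 (push 14): stack=[34969,14] mem=[6,0,5,0]
After op 15 (pop): stack=[34969] mem=[6,0,5,0]
After op 16 (STO M3): stack=[empty] mem=[6,0,5,34969]
After op 17 (RCL M3): stack=[34969] mem=[6,0,5,34969]
After op 18 (pop): stack=[empty] mem=[6,0,5,34969]

Answer: (empty)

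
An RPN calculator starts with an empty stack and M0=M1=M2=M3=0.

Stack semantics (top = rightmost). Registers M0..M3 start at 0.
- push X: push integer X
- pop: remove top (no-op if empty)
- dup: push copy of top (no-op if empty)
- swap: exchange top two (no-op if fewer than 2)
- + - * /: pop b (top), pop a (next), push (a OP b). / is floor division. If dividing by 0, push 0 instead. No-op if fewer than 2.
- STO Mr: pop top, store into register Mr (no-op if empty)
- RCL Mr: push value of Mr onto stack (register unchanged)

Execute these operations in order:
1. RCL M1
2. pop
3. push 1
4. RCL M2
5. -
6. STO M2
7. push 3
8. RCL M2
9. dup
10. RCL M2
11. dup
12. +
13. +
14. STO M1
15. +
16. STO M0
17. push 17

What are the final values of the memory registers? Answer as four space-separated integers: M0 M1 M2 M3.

Answer: 4 3 1 0

Derivation:
After op 1 (RCL M1): stack=[0] mem=[0,0,0,0]
After op 2 (pop): stack=[empty] mem=[0,0,0,0]
After op 3 (push 1): stack=[1] mem=[0,0,0,0]
After op 4 (RCL M2): stack=[1,0] mem=[0,0,0,0]
After op 5 (-): stack=[1] mem=[0,0,0,0]
After op 6 (STO M2): stack=[empty] mem=[0,0,1,0]
After op 7 (push 3): stack=[3] mem=[0,0,1,0]
After op 8 (RCL M2): stack=[3,1] mem=[0,0,1,0]
After op 9 (dup): stack=[3,1,1] mem=[0,0,1,0]
After op 10 (RCL M2): stack=[3,1,1,1] mem=[0,0,1,0]
After op 11 (dup): stack=[3,1,1,1,1] mem=[0,0,1,0]
After op 12 (+): stack=[3,1,1,2] mem=[0,0,1,0]
After op 13 (+): stack=[3,1,3] mem=[0,0,1,0]
After op 14 (STO M1): stack=[3,1] mem=[0,3,1,0]
After op 15 (+): stack=[4] mem=[0,3,1,0]
After op 16 (STO M0): stack=[empty] mem=[4,3,1,0]
After op 17 (push 17): stack=[17] mem=[4,3,1,0]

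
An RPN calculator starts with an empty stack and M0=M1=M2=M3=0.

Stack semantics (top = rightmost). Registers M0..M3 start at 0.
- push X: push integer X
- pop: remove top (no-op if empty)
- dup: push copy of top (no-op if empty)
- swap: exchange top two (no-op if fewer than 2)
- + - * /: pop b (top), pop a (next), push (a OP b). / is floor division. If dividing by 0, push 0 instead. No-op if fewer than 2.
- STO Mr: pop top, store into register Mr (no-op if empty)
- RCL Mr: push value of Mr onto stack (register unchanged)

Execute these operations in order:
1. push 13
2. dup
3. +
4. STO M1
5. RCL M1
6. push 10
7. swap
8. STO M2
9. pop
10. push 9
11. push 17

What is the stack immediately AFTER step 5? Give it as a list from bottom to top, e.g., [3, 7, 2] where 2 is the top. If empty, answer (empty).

After op 1 (push 13): stack=[13] mem=[0,0,0,0]
After op 2 (dup): stack=[13,13] mem=[0,0,0,0]
After op 3 (+): stack=[26] mem=[0,0,0,0]
After op 4 (STO M1): stack=[empty] mem=[0,26,0,0]
After op 5 (RCL M1): stack=[26] mem=[0,26,0,0]

[26]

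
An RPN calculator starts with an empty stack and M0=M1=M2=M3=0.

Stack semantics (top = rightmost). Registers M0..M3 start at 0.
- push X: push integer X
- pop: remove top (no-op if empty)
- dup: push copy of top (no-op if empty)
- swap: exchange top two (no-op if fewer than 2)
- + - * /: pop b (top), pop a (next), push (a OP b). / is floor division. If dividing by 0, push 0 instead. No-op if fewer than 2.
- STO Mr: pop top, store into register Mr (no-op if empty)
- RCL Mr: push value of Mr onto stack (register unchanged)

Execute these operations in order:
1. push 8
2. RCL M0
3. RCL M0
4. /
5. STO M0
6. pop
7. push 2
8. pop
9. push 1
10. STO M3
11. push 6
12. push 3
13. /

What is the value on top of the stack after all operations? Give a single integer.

After op 1 (push 8): stack=[8] mem=[0,0,0,0]
After op 2 (RCL M0): stack=[8,0] mem=[0,0,0,0]
After op 3 (RCL M0): stack=[8,0,0] mem=[0,0,0,0]
After op 4 (/): stack=[8,0] mem=[0,0,0,0]
After op 5 (STO M0): stack=[8] mem=[0,0,0,0]
After op 6 (pop): stack=[empty] mem=[0,0,0,0]
After op 7 (push 2): stack=[2] mem=[0,0,0,0]
After op 8 (pop): stack=[empty] mem=[0,0,0,0]
After op 9 (push 1): stack=[1] mem=[0,0,0,0]
After op 10 (STO M3): stack=[empty] mem=[0,0,0,1]
After op 11 (push 6): stack=[6] mem=[0,0,0,1]
After op 12 (push 3): stack=[6,3] mem=[0,0,0,1]
After op 13 (/): stack=[2] mem=[0,0,0,1]

Answer: 2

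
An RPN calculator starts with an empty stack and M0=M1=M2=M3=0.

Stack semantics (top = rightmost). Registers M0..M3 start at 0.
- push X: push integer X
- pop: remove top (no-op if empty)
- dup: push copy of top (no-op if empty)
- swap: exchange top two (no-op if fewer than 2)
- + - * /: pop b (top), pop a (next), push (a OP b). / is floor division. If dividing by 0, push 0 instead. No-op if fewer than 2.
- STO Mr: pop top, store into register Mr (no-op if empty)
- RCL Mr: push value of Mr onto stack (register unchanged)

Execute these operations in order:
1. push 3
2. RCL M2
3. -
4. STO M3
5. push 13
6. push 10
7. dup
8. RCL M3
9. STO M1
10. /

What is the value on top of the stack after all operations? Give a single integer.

Answer: 1

Derivation:
After op 1 (push 3): stack=[3] mem=[0,0,0,0]
After op 2 (RCL M2): stack=[3,0] mem=[0,0,0,0]
After op 3 (-): stack=[3] mem=[0,0,0,0]
After op 4 (STO M3): stack=[empty] mem=[0,0,0,3]
After op 5 (push 13): stack=[13] mem=[0,0,0,3]
After op 6 (push 10): stack=[13,10] mem=[0,0,0,3]
After op 7 (dup): stack=[13,10,10] mem=[0,0,0,3]
After op 8 (RCL M3): stack=[13,10,10,3] mem=[0,0,0,3]
After op 9 (STO M1): stack=[13,10,10] mem=[0,3,0,3]
After op 10 (/): stack=[13,1] mem=[0,3,0,3]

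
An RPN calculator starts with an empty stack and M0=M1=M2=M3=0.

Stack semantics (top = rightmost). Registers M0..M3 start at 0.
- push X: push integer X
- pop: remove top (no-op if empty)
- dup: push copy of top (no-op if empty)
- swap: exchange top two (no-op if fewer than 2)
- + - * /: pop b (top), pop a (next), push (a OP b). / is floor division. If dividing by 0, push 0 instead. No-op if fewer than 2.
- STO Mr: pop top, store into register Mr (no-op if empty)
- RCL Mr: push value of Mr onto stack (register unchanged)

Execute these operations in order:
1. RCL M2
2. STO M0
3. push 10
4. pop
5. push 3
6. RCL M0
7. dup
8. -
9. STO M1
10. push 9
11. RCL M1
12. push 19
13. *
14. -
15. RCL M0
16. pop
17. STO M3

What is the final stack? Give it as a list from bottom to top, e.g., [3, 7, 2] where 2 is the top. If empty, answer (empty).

After op 1 (RCL M2): stack=[0] mem=[0,0,0,0]
After op 2 (STO M0): stack=[empty] mem=[0,0,0,0]
After op 3 (push 10): stack=[10] mem=[0,0,0,0]
After op 4 (pop): stack=[empty] mem=[0,0,0,0]
After op 5 (push 3): stack=[3] mem=[0,0,0,0]
After op 6 (RCL M0): stack=[3,0] mem=[0,0,0,0]
After op 7 (dup): stack=[3,0,0] mem=[0,0,0,0]
After op 8 (-): stack=[3,0] mem=[0,0,0,0]
After op 9 (STO M1): stack=[3] mem=[0,0,0,0]
After op 10 (push 9): stack=[3,9] mem=[0,0,0,0]
After op 11 (RCL M1): stack=[3,9,0] mem=[0,0,0,0]
After op 12 (push 19): stack=[3,9,0,19] mem=[0,0,0,0]
After op 13 (*): stack=[3,9,0] mem=[0,0,0,0]
After op 14 (-): stack=[3,9] mem=[0,0,0,0]
After op 15 (RCL M0): stack=[3,9,0] mem=[0,0,0,0]
After op 16 (pop): stack=[3,9] mem=[0,0,0,0]
After op 17 (STO M3): stack=[3] mem=[0,0,0,9]

Answer: [3]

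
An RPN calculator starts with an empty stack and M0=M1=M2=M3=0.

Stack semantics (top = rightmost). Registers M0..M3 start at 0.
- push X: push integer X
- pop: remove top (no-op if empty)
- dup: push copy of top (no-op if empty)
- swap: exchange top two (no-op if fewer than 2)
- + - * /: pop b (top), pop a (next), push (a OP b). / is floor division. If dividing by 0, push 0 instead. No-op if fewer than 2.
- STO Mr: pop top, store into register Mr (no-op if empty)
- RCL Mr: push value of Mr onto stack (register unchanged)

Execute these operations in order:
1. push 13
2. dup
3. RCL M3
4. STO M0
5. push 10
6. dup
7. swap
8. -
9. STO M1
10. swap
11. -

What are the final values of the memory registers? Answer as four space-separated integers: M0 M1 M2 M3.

After op 1 (push 13): stack=[13] mem=[0,0,0,0]
After op 2 (dup): stack=[13,13] mem=[0,0,0,0]
After op 3 (RCL M3): stack=[13,13,0] mem=[0,0,0,0]
After op 4 (STO M0): stack=[13,13] mem=[0,0,0,0]
After op 5 (push 10): stack=[13,13,10] mem=[0,0,0,0]
After op 6 (dup): stack=[13,13,10,10] mem=[0,0,0,0]
After op 7 (swap): stack=[13,13,10,10] mem=[0,0,0,0]
After op 8 (-): stack=[13,13,0] mem=[0,0,0,0]
After op 9 (STO M1): stack=[13,13] mem=[0,0,0,0]
After op 10 (swap): stack=[13,13] mem=[0,0,0,0]
After op 11 (-): stack=[0] mem=[0,0,0,0]

Answer: 0 0 0 0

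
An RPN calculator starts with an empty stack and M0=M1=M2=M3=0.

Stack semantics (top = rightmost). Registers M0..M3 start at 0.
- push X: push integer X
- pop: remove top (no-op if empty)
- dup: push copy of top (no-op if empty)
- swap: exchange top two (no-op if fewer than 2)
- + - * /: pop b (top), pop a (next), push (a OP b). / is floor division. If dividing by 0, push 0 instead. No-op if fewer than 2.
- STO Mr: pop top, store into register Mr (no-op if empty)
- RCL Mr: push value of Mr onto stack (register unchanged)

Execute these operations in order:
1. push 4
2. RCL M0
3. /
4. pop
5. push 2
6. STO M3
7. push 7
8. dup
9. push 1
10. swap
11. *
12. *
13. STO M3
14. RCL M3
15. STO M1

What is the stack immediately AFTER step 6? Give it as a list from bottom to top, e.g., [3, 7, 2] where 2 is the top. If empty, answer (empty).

After op 1 (push 4): stack=[4] mem=[0,0,0,0]
After op 2 (RCL M0): stack=[4,0] mem=[0,0,0,0]
After op 3 (/): stack=[0] mem=[0,0,0,0]
After op 4 (pop): stack=[empty] mem=[0,0,0,0]
After op 5 (push 2): stack=[2] mem=[0,0,0,0]
After op 6 (STO M3): stack=[empty] mem=[0,0,0,2]

(empty)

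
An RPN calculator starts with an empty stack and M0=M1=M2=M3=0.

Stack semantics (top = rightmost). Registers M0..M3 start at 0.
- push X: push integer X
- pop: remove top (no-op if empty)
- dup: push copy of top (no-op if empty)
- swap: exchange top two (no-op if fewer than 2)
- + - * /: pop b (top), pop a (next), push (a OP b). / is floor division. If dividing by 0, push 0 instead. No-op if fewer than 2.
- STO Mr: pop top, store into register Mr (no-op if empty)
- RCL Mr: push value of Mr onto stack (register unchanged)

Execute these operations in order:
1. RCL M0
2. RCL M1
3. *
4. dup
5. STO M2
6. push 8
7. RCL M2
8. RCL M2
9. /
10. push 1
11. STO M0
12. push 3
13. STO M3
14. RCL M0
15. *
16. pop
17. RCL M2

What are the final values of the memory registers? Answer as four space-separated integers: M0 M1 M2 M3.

Answer: 1 0 0 3

Derivation:
After op 1 (RCL M0): stack=[0] mem=[0,0,0,0]
After op 2 (RCL M1): stack=[0,0] mem=[0,0,0,0]
After op 3 (*): stack=[0] mem=[0,0,0,0]
After op 4 (dup): stack=[0,0] mem=[0,0,0,0]
After op 5 (STO M2): stack=[0] mem=[0,0,0,0]
After op 6 (push 8): stack=[0,8] mem=[0,0,0,0]
After op 7 (RCL M2): stack=[0,8,0] mem=[0,0,0,0]
After op 8 (RCL M2): stack=[0,8,0,0] mem=[0,0,0,0]
After op 9 (/): stack=[0,8,0] mem=[0,0,0,0]
After op 10 (push 1): stack=[0,8,0,1] mem=[0,0,0,0]
After op 11 (STO M0): stack=[0,8,0] mem=[1,0,0,0]
After op 12 (push 3): stack=[0,8,0,3] mem=[1,0,0,0]
After op 13 (STO M3): stack=[0,8,0] mem=[1,0,0,3]
After op 14 (RCL M0): stack=[0,8,0,1] mem=[1,0,0,3]
After op 15 (*): stack=[0,8,0] mem=[1,0,0,3]
After op 16 (pop): stack=[0,8] mem=[1,0,0,3]
After op 17 (RCL M2): stack=[0,8,0] mem=[1,0,0,3]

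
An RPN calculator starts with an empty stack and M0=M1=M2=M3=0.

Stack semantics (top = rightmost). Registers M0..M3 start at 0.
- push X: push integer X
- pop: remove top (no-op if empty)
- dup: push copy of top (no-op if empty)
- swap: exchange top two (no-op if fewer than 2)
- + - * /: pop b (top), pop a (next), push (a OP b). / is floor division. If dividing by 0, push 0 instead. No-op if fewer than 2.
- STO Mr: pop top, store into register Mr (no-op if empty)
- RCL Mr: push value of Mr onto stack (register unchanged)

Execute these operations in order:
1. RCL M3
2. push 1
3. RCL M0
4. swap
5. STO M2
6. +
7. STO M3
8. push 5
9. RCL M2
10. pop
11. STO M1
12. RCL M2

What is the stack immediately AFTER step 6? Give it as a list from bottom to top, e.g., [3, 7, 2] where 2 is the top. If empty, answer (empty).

After op 1 (RCL M3): stack=[0] mem=[0,0,0,0]
After op 2 (push 1): stack=[0,1] mem=[0,0,0,0]
After op 3 (RCL M0): stack=[0,1,0] mem=[0,0,0,0]
After op 4 (swap): stack=[0,0,1] mem=[0,0,0,0]
After op 5 (STO M2): stack=[0,0] mem=[0,0,1,0]
After op 6 (+): stack=[0] mem=[0,0,1,0]

[0]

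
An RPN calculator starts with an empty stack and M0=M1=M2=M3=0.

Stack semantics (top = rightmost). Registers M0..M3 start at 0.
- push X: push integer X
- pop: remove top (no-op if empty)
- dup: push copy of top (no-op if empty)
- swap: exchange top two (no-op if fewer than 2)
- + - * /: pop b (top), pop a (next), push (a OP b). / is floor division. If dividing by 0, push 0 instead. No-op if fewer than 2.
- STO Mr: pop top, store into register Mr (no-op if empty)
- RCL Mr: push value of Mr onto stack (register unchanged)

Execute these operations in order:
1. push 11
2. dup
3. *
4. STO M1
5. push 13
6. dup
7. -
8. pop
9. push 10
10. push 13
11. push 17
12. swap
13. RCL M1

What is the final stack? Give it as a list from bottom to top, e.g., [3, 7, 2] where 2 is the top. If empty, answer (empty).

Answer: [10, 17, 13, 121]

Derivation:
After op 1 (push 11): stack=[11] mem=[0,0,0,0]
After op 2 (dup): stack=[11,11] mem=[0,0,0,0]
After op 3 (*): stack=[121] mem=[0,0,0,0]
After op 4 (STO M1): stack=[empty] mem=[0,121,0,0]
After op 5 (push 13): stack=[13] mem=[0,121,0,0]
After op 6 (dup): stack=[13,13] mem=[0,121,0,0]
After op 7 (-): stack=[0] mem=[0,121,0,0]
After op 8 (pop): stack=[empty] mem=[0,121,0,0]
After op 9 (push 10): stack=[10] mem=[0,121,0,0]
After op 10 (push 13): stack=[10,13] mem=[0,121,0,0]
After op 11 (push 17): stack=[10,13,17] mem=[0,121,0,0]
After op 12 (swap): stack=[10,17,13] mem=[0,121,0,0]
After op 13 (RCL M1): stack=[10,17,13,121] mem=[0,121,0,0]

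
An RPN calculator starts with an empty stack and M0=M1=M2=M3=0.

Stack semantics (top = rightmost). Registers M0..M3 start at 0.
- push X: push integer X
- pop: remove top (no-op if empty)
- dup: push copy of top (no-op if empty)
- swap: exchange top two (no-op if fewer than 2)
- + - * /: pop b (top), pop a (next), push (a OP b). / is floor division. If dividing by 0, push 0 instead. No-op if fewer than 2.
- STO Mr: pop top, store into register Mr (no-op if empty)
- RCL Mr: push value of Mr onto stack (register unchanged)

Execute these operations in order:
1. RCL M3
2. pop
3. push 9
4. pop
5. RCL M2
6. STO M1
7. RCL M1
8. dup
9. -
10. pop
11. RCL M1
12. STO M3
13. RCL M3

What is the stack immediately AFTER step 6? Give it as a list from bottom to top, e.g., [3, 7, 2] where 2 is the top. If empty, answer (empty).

After op 1 (RCL M3): stack=[0] mem=[0,0,0,0]
After op 2 (pop): stack=[empty] mem=[0,0,0,0]
After op 3 (push 9): stack=[9] mem=[0,0,0,0]
After op 4 (pop): stack=[empty] mem=[0,0,0,0]
After op 5 (RCL M2): stack=[0] mem=[0,0,0,0]
After op 6 (STO M1): stack=[empty] mem=[0,0,0,0]

(empty)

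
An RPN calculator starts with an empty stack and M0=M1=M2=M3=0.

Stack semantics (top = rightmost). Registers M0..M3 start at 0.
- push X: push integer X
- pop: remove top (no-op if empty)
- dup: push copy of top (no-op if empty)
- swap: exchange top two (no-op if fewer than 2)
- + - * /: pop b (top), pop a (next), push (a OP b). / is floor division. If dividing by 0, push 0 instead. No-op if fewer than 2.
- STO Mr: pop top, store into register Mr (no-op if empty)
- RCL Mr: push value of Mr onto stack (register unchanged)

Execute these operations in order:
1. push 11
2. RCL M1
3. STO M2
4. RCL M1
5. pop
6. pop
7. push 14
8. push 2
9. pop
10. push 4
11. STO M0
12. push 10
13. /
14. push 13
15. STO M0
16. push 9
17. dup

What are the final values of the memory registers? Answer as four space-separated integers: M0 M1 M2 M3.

After op 1 (push 11): stack=[11] mem=[0,0,0,0]
After op 2 (RCL M1): stack=[11,0] mem=[0,0,0,0]
After op 3 (STO M2): stack=[11] mem=[0,0,0,0]
After op 4 (RCL M1): stack=[11,0] mem=[0,0,0,0]
After op 5 (pop): stack=[11] mem=[0,0,0,0]
After op 6 (pop): stack=[empty] mem=[0,0,0,0]
After op 7 (push 14): stack=[14] mem=[0,0,0,0]
After op 8 (push 2): stack=[14,2] mem=[0,0,0,0]
After op 9 (pop): stack=[14] mem=[0,0,0,0]
After op 10 (push 4): stack=[14,4] mem=[0,0,0,0]
After op 11 (STO M0): stack=[14] mem=[4,0,0,0]
After op 12 (push 10): stack=[14,10] mem=[4,0,0,0]
After op 13 (/): stack=[1] mem=[4,0,0,0]
After op 14 (push 13): stack=[1,13] mem=[4,0,0,0]
After op 15 (STO M0): stack=[1] mem=[13,0,0,0]
After op 16 (push 9): stack=[1,9] mem=[13,0,0,0]
After op 17 (dup): stack=[1,9,9] mem=[13,0,0,0]

Answer: 13 0 0 0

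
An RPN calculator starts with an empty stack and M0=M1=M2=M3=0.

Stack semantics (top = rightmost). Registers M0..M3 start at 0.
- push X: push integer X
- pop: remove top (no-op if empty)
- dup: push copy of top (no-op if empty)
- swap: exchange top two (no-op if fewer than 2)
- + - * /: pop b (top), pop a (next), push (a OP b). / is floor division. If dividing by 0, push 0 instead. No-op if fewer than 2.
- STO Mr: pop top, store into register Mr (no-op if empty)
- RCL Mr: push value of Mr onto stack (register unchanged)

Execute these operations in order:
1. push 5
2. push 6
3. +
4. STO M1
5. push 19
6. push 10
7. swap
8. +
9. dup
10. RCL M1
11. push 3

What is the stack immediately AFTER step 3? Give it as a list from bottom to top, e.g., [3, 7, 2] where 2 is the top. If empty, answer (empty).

After op 1 (push 5): stack=[5] mem=[0,0,0,0]
After op 2 (push 6): stack=[5,6] mem=[0,0,0,0]
After op 3 (+): stack=[11] mem=[0,0,0,0]

[11]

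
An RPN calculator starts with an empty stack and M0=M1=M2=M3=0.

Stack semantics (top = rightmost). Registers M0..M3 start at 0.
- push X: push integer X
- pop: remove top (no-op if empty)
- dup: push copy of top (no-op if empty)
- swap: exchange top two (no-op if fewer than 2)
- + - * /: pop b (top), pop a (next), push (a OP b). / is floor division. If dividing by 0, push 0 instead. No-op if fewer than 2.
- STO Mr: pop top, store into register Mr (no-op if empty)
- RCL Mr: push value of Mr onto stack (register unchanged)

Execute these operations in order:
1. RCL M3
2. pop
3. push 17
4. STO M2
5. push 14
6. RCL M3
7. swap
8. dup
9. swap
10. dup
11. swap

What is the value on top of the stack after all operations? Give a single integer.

Answer: 14

Derivation:
After op 1 (RCL M3): stack=[0] mem=[0,0,0,0]
After op 2 (pop): stack=[empty] mem=[0,0,0,0]
After op 3 (push 17): stack=[17] mem=[0,0,0,0]
After op 4 (STO M2): stack=[empty] mem=[0,0,17,0]
After op 5 (push 14): stack=[14] mem=[0,0,17,0]
After op 6 (RCL M3): stack=[14,0] mem=[0,0,17,0]
After op 7 (swap): stack=[0,14] mem=[0,0,17,0]
After op 8 (dup): stack=[0,14,14] mem=[0,0,17,0]
After op 9 (swap): stack=[0,14,14] mem=[0,0,17,0]
After op 10 (dup): stack=[0,14,14,14] mem=[0,0,17,0]
After op 11 (swap): stack=[0,14,14,14] mem=[0,0,17,0]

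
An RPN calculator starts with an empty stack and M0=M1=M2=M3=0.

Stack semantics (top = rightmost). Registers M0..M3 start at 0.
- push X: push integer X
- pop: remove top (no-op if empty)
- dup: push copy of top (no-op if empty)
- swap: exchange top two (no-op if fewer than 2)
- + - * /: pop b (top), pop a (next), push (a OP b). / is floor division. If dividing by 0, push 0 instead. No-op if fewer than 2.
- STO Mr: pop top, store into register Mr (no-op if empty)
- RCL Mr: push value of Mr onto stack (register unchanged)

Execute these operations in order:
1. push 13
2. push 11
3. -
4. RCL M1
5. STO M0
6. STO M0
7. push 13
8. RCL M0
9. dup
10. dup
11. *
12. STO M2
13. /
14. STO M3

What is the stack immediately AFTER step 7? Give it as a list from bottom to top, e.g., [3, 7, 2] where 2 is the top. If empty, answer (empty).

After op 1 (push 13): stack=[13] mem=[0,0,0,0]
After op 2 (push 11): stack=[13,11] mem=[0,0,0,0]
After op 3 (-): stack=[2] mem=[0,0,0,0]
After op 4 (RCL M1): stack=[2,0] mem=[0,0,0,0]
After op 5 (STO M0): stack=[2] mem=[0,0,0,0]
After op 6 (STO M0): stack=[empty] mem=[2,0,0,0]
After op 7 (push 13): stack=[13] mem=[2,0,0,0]

[13]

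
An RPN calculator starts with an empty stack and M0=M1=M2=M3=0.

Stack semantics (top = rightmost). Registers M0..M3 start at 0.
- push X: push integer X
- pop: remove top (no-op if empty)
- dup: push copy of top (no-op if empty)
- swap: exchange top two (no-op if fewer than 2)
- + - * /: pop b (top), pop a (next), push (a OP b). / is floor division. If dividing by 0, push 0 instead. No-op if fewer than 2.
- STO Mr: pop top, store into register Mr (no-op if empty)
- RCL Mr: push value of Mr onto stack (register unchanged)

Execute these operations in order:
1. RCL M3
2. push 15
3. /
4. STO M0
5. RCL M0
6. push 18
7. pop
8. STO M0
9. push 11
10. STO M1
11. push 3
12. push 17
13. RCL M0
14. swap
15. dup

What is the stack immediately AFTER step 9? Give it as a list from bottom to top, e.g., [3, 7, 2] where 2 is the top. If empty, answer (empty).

After op 1 (RCL M3): stack=[0] mem=[0,0,0,0]
After op 2 (push 15): stack=[0,15] mem=[0,0,0,0]
After op 3 (/): stack=[0] mem=[0,0,0,0]
After op 4 (STO M0): stack=[empty] mem=[0,0,0,0]
After op 5 (RCL M0): stack=[0] mem=[0,0,0,0]
After op 6 (push 18): stack=[0,18] mem=[0,0,0,0]
After op 7 (pop): stack=[0] mem=[0,0,0,0]
After op 8 (STO M0): stack=[empty] mem=[0,0,0,0]
After op 9 (push 11): stack=[11] mem=[0,0,0,0]

[11]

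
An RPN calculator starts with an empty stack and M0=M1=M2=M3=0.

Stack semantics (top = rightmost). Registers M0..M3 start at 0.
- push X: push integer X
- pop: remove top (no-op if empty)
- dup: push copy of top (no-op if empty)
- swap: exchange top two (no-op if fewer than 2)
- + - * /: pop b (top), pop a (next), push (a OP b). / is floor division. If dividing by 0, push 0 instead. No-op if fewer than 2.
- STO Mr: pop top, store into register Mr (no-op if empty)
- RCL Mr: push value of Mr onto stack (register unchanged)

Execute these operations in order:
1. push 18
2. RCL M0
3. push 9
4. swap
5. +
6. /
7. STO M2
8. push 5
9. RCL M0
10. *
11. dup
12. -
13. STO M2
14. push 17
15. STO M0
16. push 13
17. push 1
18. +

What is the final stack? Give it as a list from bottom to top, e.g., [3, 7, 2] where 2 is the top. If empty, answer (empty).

After op 1 (push 18): stack=[18] mem=[0,0,0,0]
After op 2 (RCL M0): stack=[18,0] mem=[0,0,0,0]
After op 3 (push 9): stack=[18,0,9] mem=[0,0,0,0]
After op 4 (swap): stack=[18,9,0] mem=[0,0,0,0]
After op 5 (+): stack=[18,9] mem=[0,0,0,0]
After op 6 (/): stack=[2] mem=[0,0,0,0]
After op 7 (STO M2): stack=[empty] mem=[0,0,2,0]
After op 8 (push 5): stack=[5] mem=[0,0,2,0]
After op 9 (RCL M0): stack=[5,0] mem=[0,0,2,0]
After op 10 (*): stack=[0] mem=[0,0,2,0]
After op 11 (dup): stack=[0,0] mem=[0,0,2,0]
After op 12 (-): stack=[0] mem=[0,0,2,0]
After op 13 (STO M2): stack=[empty] mem=[0,0,0,0]
After op 14 (push 17): stack=[17] mem=[0,0,0,0]
After op 15 (STO M0): stack=[empty] mem=[17,0,0,0]
After op 16 (push 13): stack=[13] mem=[17,0,0,0]
After op 17 (push 1): stack=[13,1] mem=[17,0,0,0]
After op 18 (+): stack=[14] mem=[17,0,0,0]

Answer: [14]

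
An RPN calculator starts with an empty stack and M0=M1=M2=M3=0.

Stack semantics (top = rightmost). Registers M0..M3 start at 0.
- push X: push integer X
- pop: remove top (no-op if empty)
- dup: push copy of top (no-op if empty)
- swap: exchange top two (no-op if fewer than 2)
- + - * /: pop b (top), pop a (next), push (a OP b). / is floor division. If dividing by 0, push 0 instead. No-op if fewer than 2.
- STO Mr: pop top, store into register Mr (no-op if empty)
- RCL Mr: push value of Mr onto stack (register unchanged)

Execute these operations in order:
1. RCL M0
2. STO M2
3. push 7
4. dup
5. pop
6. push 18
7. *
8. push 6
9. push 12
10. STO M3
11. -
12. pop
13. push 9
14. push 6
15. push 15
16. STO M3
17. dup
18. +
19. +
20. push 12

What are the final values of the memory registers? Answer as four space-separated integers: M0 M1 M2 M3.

Answer: 0 0 0 15

Derivation:
After op 1 (RCL M0): stack=[0] mem=[0,0,0,0]
After op 2 (STO M2): stack=[empty] mem=[0,0,0,0]
After op 3 (push 7): stack=[7] mem=[0,0,0,0]
After op 4 (dup): stack=[7,7] mem=[0,0,0,0]
After op 5 (pop): stack=[7] mem=[0,0,0,0]
After op 6 (push 18): stack=[7,18] mem=[0,0,0,0]
After op 7 (*): stack=[126] mem=[0,0,0,0]
After op 8 (push 6): stack=[126,6] mem=[0,0,0,0]
After op 9 (push 12): stack=[126,6,12] mem=[0,0,0,0]
After op 10 (STO M3): stack=[126,6] mem=[0,0,0,12]
After op 11 (-): stack=[120] mem=[0,0,0,12]
After op 12 (pop): stack=[empty] mem=[0,0,0,12]
After op 13 (push 9): stack=[9] mem=[0,0,0,12]
After op 14 (push 6): stack=[9,6] mem=[0,0,0,12]
After op 15 (push 15): stack=[9,6,15] mem=[0,0,0,12]
After op 16 (STO M3): stack=[9,6] mem=[0,0,0,15]
After op 17 (dup): stack=[9,6,6] mem=[0,0,0,15]
After op 18 (+): stack=[9,12] mem=[0,0,0,15]
After op 19 (+): stack=[21] mem=[0,0,0,15]
After op 20 (push 12): stack=[21,12] mem=[0,0,0,15]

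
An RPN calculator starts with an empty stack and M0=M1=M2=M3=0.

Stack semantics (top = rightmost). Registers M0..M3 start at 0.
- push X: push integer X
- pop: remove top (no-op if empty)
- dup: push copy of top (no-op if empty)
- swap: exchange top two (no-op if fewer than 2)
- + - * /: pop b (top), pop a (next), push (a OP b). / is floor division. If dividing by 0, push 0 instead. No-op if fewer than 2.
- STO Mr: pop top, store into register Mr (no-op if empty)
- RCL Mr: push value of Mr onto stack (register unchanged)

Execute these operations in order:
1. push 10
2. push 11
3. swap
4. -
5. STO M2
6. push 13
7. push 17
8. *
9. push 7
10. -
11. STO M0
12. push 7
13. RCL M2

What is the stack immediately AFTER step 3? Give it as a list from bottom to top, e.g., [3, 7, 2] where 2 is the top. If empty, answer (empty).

After op 1 (push 10): stack=[10] mem=[0,0,0,0]
After op 2 (push 11): stack=[10,11] mem=[0,0,0,0]
After op 3 (swap): stack=[11,10] mem=[0,0,0,0]

[11, 10]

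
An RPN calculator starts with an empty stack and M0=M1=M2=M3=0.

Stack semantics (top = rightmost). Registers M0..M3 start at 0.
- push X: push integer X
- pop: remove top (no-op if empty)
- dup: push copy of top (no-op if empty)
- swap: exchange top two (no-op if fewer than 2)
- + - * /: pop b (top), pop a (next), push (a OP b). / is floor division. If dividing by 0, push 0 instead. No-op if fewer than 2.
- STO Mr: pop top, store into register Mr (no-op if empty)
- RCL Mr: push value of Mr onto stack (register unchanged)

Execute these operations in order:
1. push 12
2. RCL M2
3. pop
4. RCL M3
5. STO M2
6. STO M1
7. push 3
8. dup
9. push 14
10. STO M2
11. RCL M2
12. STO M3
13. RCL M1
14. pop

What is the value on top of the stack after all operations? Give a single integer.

After op 1 (push 12): stack=[12] mem=[0,0,0,0]
After op 2 (RCL M2): stack=[12,0] mem=[0,0,0,0]
After op 3 (pop): stack=[12] mem=[0,0,0,0]
After op 4 (RCL M3): stack=[12,0] mem=[0,0,0,0]
After op 5 (STO M2): stack=[12] mem=[0,0,0,0]
After op 6 (STO M1): stack=[empty] mem=[0,12,0,0]
After op 7 (push 3): stack=[3] mem=[0,12,0,0]
After op 8 (dup): stack=[3,3] mem=[0,12,0,0]
After op 9 (push 14): stack=[3,3,14] mem=[0,12,0,0]
After op 10 (STO M2): stack=[3,3] mem=[0,12,14,0]
After op 11 (RCL M2): stack=[3,3,14] mem=[0,12,14,0]
After op 12 (STO M3): stack=[3,3] mem=[0,12,14,14]
After op 13 (RCL M1): stack=[3,3,12] mem=[0,12,14,14]
After op 14 (pop): stack=[3,3] mem=[0,12,14,14]

Answer: 3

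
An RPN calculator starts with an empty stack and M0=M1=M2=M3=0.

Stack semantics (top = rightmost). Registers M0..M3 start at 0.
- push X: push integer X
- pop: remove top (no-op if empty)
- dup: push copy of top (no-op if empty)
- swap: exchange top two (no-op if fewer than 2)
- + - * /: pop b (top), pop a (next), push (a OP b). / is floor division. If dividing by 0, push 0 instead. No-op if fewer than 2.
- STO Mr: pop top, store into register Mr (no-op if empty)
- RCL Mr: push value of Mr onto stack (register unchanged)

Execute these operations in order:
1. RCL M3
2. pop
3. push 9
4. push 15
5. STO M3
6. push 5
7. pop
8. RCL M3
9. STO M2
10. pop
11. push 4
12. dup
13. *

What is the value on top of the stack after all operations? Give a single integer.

After op 1 (RCL M3): stack=[0] mem=[0,0,0,0]
After op 2 (pop): stack=[empty] mem=[0,0,0,0]
After op 3 (push 9): stack=[9] mem=[0,0,0,0]
After op 4 (push 15): stack=[9,15] mem=[0,0,0,0]
After op 5 (STO M3): stack=[9] mem=[0,0,0,15]
After op 6 (push 5): stack=[9,5] mem=[0,0,0,15]
After op 7 (pop): stack=[9] mem=[0,0,0,15]
After op 8 (RCL M3): stack=[9,15] mem=[0,0,0,15]
After op 9 (STO M2): stack=[9] mem=[0,0,15,15]
After op 10 (pop): stack=[empty] mem=[0,0,15,15]
After op 11 (push 4): stack=[4] mem=[0,0,15,15]
After op 12 (dup): stack=[4,4] mem=[0,0,15,15]
After op 13 (*): stack=[16] mem=[0,0,15,15]

Answer: 16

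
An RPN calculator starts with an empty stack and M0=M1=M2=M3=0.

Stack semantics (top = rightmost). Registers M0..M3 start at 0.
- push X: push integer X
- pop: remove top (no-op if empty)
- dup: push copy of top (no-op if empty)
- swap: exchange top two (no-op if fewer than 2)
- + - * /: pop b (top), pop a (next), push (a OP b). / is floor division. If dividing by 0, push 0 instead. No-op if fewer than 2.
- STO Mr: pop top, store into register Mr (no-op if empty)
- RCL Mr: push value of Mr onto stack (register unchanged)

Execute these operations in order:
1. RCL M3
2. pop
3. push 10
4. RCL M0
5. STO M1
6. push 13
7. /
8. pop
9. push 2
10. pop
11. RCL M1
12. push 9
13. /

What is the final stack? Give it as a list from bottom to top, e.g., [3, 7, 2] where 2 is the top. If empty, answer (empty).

After op 1 (RCL M3): stack=[0] mem=[0,0,0,0]
After op 2 (pop): stack=[empty] mem=[0,0,0,0]
After op 3 (push 10): stack=[10] mem=[0,0,0,0]
After op 4 (RCL M0): stack=[10,0] mem=[0,0,0,0]
After op 5 (STO M1): stack=[10] mem=[0,0,0,0]
After op 6 (push 13): stack=[10,13] mem=[0,0,0,0]
After op 7 (/): stack=[0] mem=[0,0,0,0]
After op 8 (pop): stack=[empty] mem=[0,0,0,0]
After op 9 (push 2): stack=[2] mem=[0,0,0,0]
After op 10 (pop): stack=[empty] mem=[0,0,0,0]
After op 11 (RCL M1): stack=[0] mem=[0,0,0,0]
After op 12 (push 9): stack=[0,9] mem=[0,0,0,0]
After op 13 (/): stack=[0] mem=[0,0,0,0]

Answer: [0]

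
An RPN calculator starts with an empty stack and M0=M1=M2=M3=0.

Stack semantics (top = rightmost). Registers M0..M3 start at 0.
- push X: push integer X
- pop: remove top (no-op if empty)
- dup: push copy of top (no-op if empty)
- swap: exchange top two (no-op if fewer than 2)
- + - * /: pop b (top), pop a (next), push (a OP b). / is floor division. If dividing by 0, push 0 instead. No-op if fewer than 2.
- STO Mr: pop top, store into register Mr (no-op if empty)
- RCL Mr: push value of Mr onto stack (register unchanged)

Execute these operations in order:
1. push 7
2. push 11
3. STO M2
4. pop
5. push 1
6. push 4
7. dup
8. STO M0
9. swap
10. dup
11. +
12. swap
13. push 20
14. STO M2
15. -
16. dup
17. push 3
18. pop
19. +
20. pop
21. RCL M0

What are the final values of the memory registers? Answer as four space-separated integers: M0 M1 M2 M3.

After op 1 (push 7): stack=[7] mem=[0,0,0,0]
After op 2 (push 11): stack=[7,11] mem=[0,0,0,0]
After op 3 (STO M2): stack=[7] mem=[0,0,11,0]
After op 4 (pop): stack=[empty] mem=[0,0,11,0]
After op 5 (push 1): stack=[1] mem=[0,0,11,0]
After op 6 (push 4): stack=[1,4] mem=[0,0,11,0]
After op 7 (dup): stack=[1,4,4] mem=[0,0,11,0]
After op 8 (STO M0): stack=[1,4] mem=[4,0,11,0]
After op 9 (swap): stack=[4,1] mem=[4,0,11,0]
After op 10 (dup): stack=[4,1,1] mem=[4,0,11,0]
After op 11 (+): stack=[4,2] mem=[4,0,11,0]
After op 12 (swap): stack=[2,4] mem=[4,0,11,0]
After op 13 (push 20): stack=[2,4,20] mem=[4,0,11,0]
After op 14 (STO M2): stack=[2,4] mem=[4,0,20,0]
After op 15 (-): stack=[-2] mem=[4,0,20,0]
After op 16 (dup): stack=[-2,-2] mem=[4,0,20,0]
After op 17 (push 3): stack=[-2,-2,3] mem=[4,0,20,0]
After op 18 (pop): stack=[-2,-2] mem=[4,0,20,0]
After op 19 (+): stack=[-4] mem=[4,0,20,0]
After op 20 (pop): stack=[empty] mem=[4,0,20,0]
After op 21 (RCL M0): stack=[4] mem=[4,0,20,0]

Answer: 4 0 20 0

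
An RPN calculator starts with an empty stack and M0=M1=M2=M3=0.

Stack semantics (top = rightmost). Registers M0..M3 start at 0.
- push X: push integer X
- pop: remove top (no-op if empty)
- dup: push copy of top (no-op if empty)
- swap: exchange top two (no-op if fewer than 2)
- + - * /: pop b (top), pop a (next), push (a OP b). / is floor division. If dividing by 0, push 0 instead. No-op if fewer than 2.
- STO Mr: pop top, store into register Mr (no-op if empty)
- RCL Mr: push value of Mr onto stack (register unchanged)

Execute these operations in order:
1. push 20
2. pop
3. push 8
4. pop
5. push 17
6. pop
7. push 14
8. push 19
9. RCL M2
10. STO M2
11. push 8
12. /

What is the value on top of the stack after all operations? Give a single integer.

After op 1 (push 20): stack=[20] mem=[0,0,0,0]
After op 2 (pop): stack=[empty] mem=[0,0,0,0]
After op 3 (push 8): stack=[8] mem=[0,0,0,0]
After op 4 (pop): stack=[empty] mem=[0,0,0,0]
After op 5 (push 17): stack=[17] mem=[0,0,0,0]
After op 6 (pop): stack=[empty] mem=[0,0,0,0]
After op 7 (push 14): stack=[14] mem=[0,0,0,0]
After op 8 (push 19): stack=[14,19] mem=[0,0,0,0]
After op 9 (RCL M2): stack=[14,19,0] mem=[0,0,0,0]
After op 10 (STO M2): stack=[14,19] mem=[0,0,0,0]
After op 11 (push 8): stack=[14,19,8] mem=[0,0,0,0]
After op 12 (/): stack=[14,2] mem=[0,0,0,0]

Answer: 2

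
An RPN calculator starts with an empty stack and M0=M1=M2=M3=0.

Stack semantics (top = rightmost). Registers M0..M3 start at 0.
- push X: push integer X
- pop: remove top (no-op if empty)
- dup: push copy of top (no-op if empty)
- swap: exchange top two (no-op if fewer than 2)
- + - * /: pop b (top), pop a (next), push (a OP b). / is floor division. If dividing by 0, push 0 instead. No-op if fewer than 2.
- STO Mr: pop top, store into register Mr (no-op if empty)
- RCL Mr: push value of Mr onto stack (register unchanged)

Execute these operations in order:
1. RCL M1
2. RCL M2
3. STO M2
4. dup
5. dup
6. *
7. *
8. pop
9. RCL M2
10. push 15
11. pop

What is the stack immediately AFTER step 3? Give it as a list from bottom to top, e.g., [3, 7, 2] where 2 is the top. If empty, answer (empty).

After op 1 (RCL M1): stack=[0] mem=[0,0,0,0]
After op 2 (RCL M2): stack=[0,0] mem=[0,0,0,0]
After op 3 (STO M2): stack=[0] mem=[0,0,0,0]

[0]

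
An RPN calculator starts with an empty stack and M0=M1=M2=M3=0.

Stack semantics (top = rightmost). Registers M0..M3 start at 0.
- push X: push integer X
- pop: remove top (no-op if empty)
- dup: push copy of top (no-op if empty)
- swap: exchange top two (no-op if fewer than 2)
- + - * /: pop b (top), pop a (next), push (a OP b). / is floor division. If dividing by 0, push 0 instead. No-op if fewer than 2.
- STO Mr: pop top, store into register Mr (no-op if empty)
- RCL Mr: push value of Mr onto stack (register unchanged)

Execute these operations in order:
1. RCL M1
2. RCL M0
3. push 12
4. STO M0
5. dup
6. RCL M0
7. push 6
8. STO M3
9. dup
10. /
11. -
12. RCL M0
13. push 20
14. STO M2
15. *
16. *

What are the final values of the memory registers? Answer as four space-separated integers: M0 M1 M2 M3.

After op 1 (RCL M1): stack=[0] mem=[0,0,0,0]
After op 2 (RCL M0): stack=[0,0] mem=[0,0,0,0]
After op 3 (push 12): stack=[0,0,12] mem=[0,0,0,0]
After op 4 (STO M0): stack=[0,0] mem=[12,0,0,0]
After op 5 (dup): stack=[0,0,0] mem=[12,0,0,0]
After op 6 (RCL M0): stack=[0,0,0,12] mem=[12,0,0,0]
After op 7 (push 6): stack=[0,0,0,12,6] mem=[12,0,0,0]
After op 8 (STO M3): stack=[0,0,0,12] mem=[12,0,0,6]
After op 9 (dup): stack=[0,0,0,12,12] mem=[12,0,0,6]
After op 10 (/): stack=[0,0,0,1] mem=[12,0,0,6]
After op 11 (-): stack=[0,0,-1] mem=[12,0,0,6]
After op 12 (RCL M0): stack=[0,0,-1,12] mem=[12,0,0,6]
After op 13 (push 20): stack=[0,0,-1,12,20] mem=[12,0,0,6]
After op 14 (STO M2): stack=[0,0,-1,12] mem=[12,0,20,6]
After op 15 (*): stack=[0,0,-12] mem=[12,0,20,6]
After op 16 (*): stack=[0,0] mem=[12,0,20,6]

Answer: 12 0 20 6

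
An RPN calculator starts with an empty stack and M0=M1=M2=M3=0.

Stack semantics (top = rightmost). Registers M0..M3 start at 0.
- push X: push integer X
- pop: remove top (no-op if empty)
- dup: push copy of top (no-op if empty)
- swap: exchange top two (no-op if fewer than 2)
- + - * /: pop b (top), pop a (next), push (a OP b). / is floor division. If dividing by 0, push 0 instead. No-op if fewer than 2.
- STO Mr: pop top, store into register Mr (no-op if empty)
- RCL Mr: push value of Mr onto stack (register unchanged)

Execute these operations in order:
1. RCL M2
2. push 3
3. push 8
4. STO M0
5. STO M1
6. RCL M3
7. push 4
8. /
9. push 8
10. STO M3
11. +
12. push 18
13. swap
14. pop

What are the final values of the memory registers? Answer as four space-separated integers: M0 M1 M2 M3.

Answer: 8 3 0 8

Derivation:
After op 1 (RCL M2): stack=[0] mem=[0,0,0,0]
After op 2 (push 3): stack=[0,3] mem=[0,0,0,0]
After op 3 (push 8): stack=[0,3,8] mem=[0,0,0,0]
After op 4 (STO M0): stack=[0,3] mem=[8,0,0,0]
After op 5 (STO M1): stack=[0] mem=[8,3,0,0]
After op 6 (RCL M3): stack=[0,0] mem=[8,3,0,0]
After op 7 (push 4): stack=[0,0,4] mem=[8,3,0,0]
After op 8 (/): stack=[0,0] mem=[8,3,0,0]
After op 9 (push 8): stack=[0,0,8] mem=[8,3,0,0]
After op 10 (STO M3): stack=[0,0] mem=[8,3,0,8]
After op 11 (+): stack=[0] mem=[8,3,0,8]
After op 12 (push 18): stack=[0,18] mem=[8,3,0,8]
After op 13 (swap): stack=[18,0] mem=[8,3,0,8]
After op 14 (pop): stack=[18] mem=[8,3,0,8]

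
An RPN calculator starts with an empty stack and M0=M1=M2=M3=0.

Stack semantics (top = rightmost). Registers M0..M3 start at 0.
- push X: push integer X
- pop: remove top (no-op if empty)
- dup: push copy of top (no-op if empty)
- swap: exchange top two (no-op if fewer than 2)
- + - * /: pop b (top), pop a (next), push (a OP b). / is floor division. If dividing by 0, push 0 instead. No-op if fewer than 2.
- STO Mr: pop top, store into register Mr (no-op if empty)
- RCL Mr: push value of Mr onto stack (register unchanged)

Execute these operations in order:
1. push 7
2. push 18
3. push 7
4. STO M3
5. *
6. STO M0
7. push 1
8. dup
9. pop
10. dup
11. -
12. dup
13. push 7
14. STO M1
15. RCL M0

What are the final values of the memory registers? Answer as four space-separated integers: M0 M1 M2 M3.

After op 1 (push 7): stack=[7] mem=[0,0,0,0]
After op 2 (push 18): stack=[7,18] mem=[0,0,0,0]
After op 3 (push 7): stack=[7,18,7] mem=[0,0,0,0]
After op 4 (STO M3): stack=[7,18] mem=[0,0,0,7]
After op 5 (*): stack=[126] mem=[0,0,0,7]
After op 6 (STO M0): stack=[empty] mem=[126,0,0,7]
After op 7 (push 1): stack=[1] mem=[126,0,0,7]
After op 8 (dup): stack=[1,1] mem=[126,0,0,7]
After op 9 (pop): stack=[1] mem=[126,0,0,7]
After op 10 (dup): stack=[1,1] mem=[126,0,0,7]
After op 11 (-): stack=[0] mem=[126,0,0,7]
After op 12 (dup): stack=[0,0] mem=[126,0,0,7]
After op 13 (push 7): stack=[0,0,7] mem=[126,0,0,7]
After op 14 (STO M1): stack=[0,0] mem=[126,7,0,7]
After op 15 (RCL M0): stack=[0,0,126] mem=[126,7,0,7]

Answer: 126 7 0 7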